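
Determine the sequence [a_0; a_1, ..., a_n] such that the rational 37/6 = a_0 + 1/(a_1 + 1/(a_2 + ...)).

[6; 6]

Run the Euclidean algorithm on 37 and 6; the successive quotients are the partial quotients a_0, a_1, ... (each step inverts the fractional part left over by the previous one):
  37 = 6*6 + 1, so a_0 = 6.
  6 = 6*1 + 0, so a_1 = 6.
The remainder reaches 0 after 2 divisions, so the expansion has 2 partial quotients, read off in order.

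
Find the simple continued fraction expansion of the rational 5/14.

Run the Euclidean algorithm on 5 and 14; the successive quotients are the partial quotients a_0, a_1, ... (each step inverts the fractional part left over by the previous one):
  5 = 0*14 + 5, so a_0 = 0.
  14 = 2*5 + 4, so a_1 = 2.
  5 = 1*4 + 1, so a_2 = 1.
  4 = 4*1 + 0, so a_3 = 4.
The remainder reaches 0 after 4 divisions, so the expansion has 4 partial quotients, read off in order.

[0; 2, 1, 4]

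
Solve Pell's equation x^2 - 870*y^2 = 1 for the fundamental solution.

(x, y) = (59, 2)

First expand sqrt(870) as a continued fraction. With x_i = (sqrt(870) + m_i)/d_i and (m_0, d_0) = (0, 1): a_0 = floor(sqrt(870)) = 29, since 29^2 = 841 <= 870 < 900 = 30^2.
Iterate m_{i+1} = d_i*a_i - m_i, d_{i+1} = (870 - m_{i+1}^2)/d_i, a_{i+1} = floor((a_0 + m_{i+1})/d_{i+1}):
  m_1 = 1*29 - 0 = 29, d_1 = (870 - 29^2)/1 = 29/1 = 29, a_1 = floor((29 + 29)/29) = 2.
  m_2 = 29*2 - 29 = 29, d_2 = (870 - 29^2)/29 = 29/29 = 1, a_2 = floor((29 + 29)/1) = 58.
  m_3 = 1*58 - 29 = 29, d_3 = (870 - 29^2)/1 = 29/1 = 29: (m_3, d_3) = (m_1, d_1) = (29, 29), so from here the quotients repeat a_1, a_2; the period length is 2.
So sqrt(870) = [29; (2, 58)] with period length k = 2.
k is even, so the fundamental solution of x^2 - 870y^2 = 1 is (p_{k-1}, q_{k-1}) = (p_1, q_1); compute convergents through index 1.
Convergents (p_i = a_i*p_{i-1} + p_{i-2}, q_i = a_i*q_{i-1} + q_{i-2} with p_{-2}=0, p_{-1}=1, q_{-2}=1, q_{-1}=0):
  i=0: a_0=29, p_0 = 29*1 + 0 = 29, q_0 = 29*0 + 1 = 1.
  i=1: a_1=2, p_1 = 2*29 + 1 = 59, q_1 = 2*1 + 0 = 2.
Check: 59^2 - 870*2^2 = 3481 - 3480 = 1, so (x, y) = (59, 2) solves the equation, and by the theorem it is the least positive solution.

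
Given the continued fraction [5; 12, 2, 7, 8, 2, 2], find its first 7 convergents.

5/1, 61/12, 127/25, 950/187, 7727/1521, 16404/3229, 40535/7979

Using the convergent recurrence p_i = a_i*p_{i-1} + p_{i-2}, q_i = a_i*q_{i-1} + q_{i-2} with p_{-2}=0, p_{-1}=1, q_{-2}=1, q_{-1}=0:
  i=0: a_0=5, p_0 = 5*1 + 0 = 5, q_0 = 5*0 + 1 = 1.
  i=1: a_1=12, p_1 = 12*5 + 1 = 61, q_1 = 12*1 + 0 = 12.
  i=2: a_2=2, p_2 = 2*61 + 5 = 127, q_2 = 2*12 + 1 = 25.
  i=3: a_3=7, p_3 = 7*127 + 61 = 950, q_3 = 7*25 + 12 = 187.
  i=4: a_4=8, p_4 = 8*950 + 127 = 7727, q_4 = 8*187 + 25 = 1521.
  i=5: a_5=2, p_5 = 2*7727 + 950 = 16404, q_5 = 2*1521 + 187 = 3229.
  i=6: a_6=2, p_6 = 2*16404 + 7727 = 40535, q_6 = 2*3229 + 1521 = 7979.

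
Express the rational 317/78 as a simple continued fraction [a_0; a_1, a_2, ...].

Run the Euclidean algorithm on 317 and 78; the successive quotients are the partial quotients a_0, a_1, ... (each step inverts the fractional part left over by the previous one):
  317 = 4*78 + 5, so a_0 = 4.
  78 = 15*5 + 3, so a_1 = 15.
  5 = 1*3 + 2, so a_2 = 1.
  3 = 1*2 + 1, so a_3 = 1.
  2 = 2*1 + 0, so a_4 = 2.
The remainder reaches 0 after 5 divisions, so the expansion has 5 partial quotients, read off in order.

[4; 15, 1, 1, 2]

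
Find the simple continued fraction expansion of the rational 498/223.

[2; 4, 3, 2, 7]

Run the Euclidean algorithm on 498 and 223; the successive quotients are the partial quotients a_0, a_1, ... (each step inverts the fractional part left over by the previous one):
  498 = 2*223 + 52, so a_0 = 2.
  223 = 4*52 + 15, so a_1 = 4.
  52 = 3*15 + 7, so a_2 = 3.
  15 = 2*7 + 1, so a_3 = 2.
  7 = 7*1 + 0, so a_4 = 7.
The remainder reaches 0 after 5 divisions, so the expansion has 5 partial quotients, read off in order.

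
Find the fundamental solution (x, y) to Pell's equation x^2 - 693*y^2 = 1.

(x, y) = (246401, 9360)

First expand sqrt(693) as a continued fraction. With x_i = (sqrt(693) + m_i)/d_i and (m_0, d_0) = (0, 1): a_0 = floor(sqrt(693)) = 26, since 26^2 = 676 <= 693 < 729 = 27^2.
Iterate m_{i+1} = d_i*a_i - m_i, d_{i+1} = (693 - m_{i+1}^2)/d_i, a_{i+1} = floor((a_0 + m_{i+1})/d_{i+1}):
  m_1 = 1*26 - 0 = 26, d_1 = (693 - 26^2)/1 = 17/1 = 17, a_1 = floor((26 + 26)/17) = 3.
  m_2 = 17*3 - 26 = 25, d_2 = (693 - 25^2)/17 = 68/17 = 4, a_2 = floor((26 + 25)/4) = 12.
  m_3 = 4*12 - 25 = 23, d_3 = (693 - 23^2)/4 = 164/4 = 41, a_3 = floor((26 + 23)/41) = 1.
  m_4 = 41*1 - 23 = 18, d_4 = (693 - 18^2)/41 = 369/41 = 9, a_4 = floor((26 + 18)/9) = 4.
  m_5 = 9*4 - 18 = 18, d_5 = (693 - 18^2)/9 = 369/9 = 41, a_5 = floor((26 + 18)/41) = 1.
  m_6 = 41*1 - 18 = 23, d_6 = (693 - 23^2)/41 = 164/41 = 4, a_6 = floor((26 + 23)/4) = 12.
  m_7 = 4*12 - 23 = 25, d_7 = (693 - 25^2)/4 = 68/4 = 17, a_7 = floor((26 + 25)/17) = 3.
  m_8 = 17*3 - 25 = 26, d_8 = (693 - 26^2)/17 = 17/17 = 1, a_8 = floor((26 + 26)/1) = 52.
  m_9 = 1*52 - 26 = 26, d_9 = (693 - 26^2)/1 = 17/1 = 17: (m_9, d_9) = (m_1, d_1) = (26, 17), so from here the quotients repeat a_1, ..., a_8; the period length is 8.
So sqrt(693) = [26; (3, 12, 1, 4, 1, 12, 3, 52)] with period length k = 8.
k is even, so the fundamental solution of x^2 - 693y^2 = 1 is (p_{k-1}, q_{k-1}) = (p_7, q_7); compute convergents through index 7.
Convergents (p_i = a_i*p_{i-1} + p_{i-2}, q_i = a_i*q_{i-1} + q_{i-2} with p_{-2}=0, p_{-1}=1, q_{-2}=1, q_{-1}=0):
  i=0: a_0=26, p_0 = 26*1 + 0 = 26, q_0 = 26*0 + 1 = 1.
  i=1: a_1=3, p_1 = 3*26 + 1 = 79, q_1 = 3*1 + 0 = 3.
  i=2: a_2=12, p_2 = 12*79 + 26 = 974, q_2 = 12*3 + 1 = 37.
  i=3: a_3=1, p_3 = 1*974 + 79 = 1053, q_3 = 1*37 + 3 = 40.
  i=4: a_4=4, p_4 = 4*1053 + 974 = 5186, q_4 = 4*40 + 37 = 197.
  i=5: a_5=1, p_5 = 1*5186 + 1053 = 6239, q_5 = 1*197 + 40 = 237.
  i=6: a_6=12, p_6 = 12*6239 + 5186 = 80054, q_6 = 12*237 + 197 = 3041.
  i=7: a_7=3, p_7 = 3*80054 + 6239 = 246401, q_7 = 3*3041 + 237 = 9360.
Check: 246401^2 - 693*9360^2 = 60713452801 - 60713452800 = 1, so (x, y) = (246401, 9360) solves the equation, and by the theorem it is the least positive solution.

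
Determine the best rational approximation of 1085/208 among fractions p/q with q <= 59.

193/37

Expand x = 1085/208 as a continued fraction with the Euclidean algorithm:
  1085 = 5*208 + 45, so a_0 = 5.
  208 = 4*45 + 28, so a_1 = 4.
  45 = 1*28 + 17, so a_2 = 1.
  28 = 1*17 + 11, so a_3 = 1.
  17 = 1*11 + 6, so a_4 = 1.
  11 = 1*6 + 5, so a_5 = 1.
  6 = 1*5 + 1, so a_6 = 1.
  5 = 5*1 + 0, so a_7 = 5.
so x = [5; 4, 1, 1, 1, 1, 1, 5].
Convergents (p_i = a_i*p_{i-1} + p_{i-2}, q_i = a_i*q_{i-1} + q_{i-2} with p_{-2}=0, p_{-1}=1, q_{-2}=1, q_{-1}=0), until the denominator exceeds 59:
  i=0: a_0=5, p_0 = 5*1 + 0 = 5, q_0 = 5*0 + 1 = 1.
  i=1: a_1=4, p_1 = 4*5 + 1 = 21, q_1 = 4*1 + 0 = 4.
  i=2: a_2=1, p_2 = 1*21 + 5 = 26, q_2 = 1*4 + 1 = 5.
  i=3: a_3=1, p_3 = 1*26 + 21 = 47, q_3 = 1*5 + 4 = 9.
  i=4: a_4=1, p_4 = 1*47 + 26 = 73, q_4 = 1*9 + 5 = 14.
  i=5: a_5=1, p_5 = 1*73 + 47 = 120, q_5 = 1*14 + 9 = 23.
  i=6: a_6=1, p_6 = 1*120 + 73 = 193, q_6 = 1*23 + 14 = 37.
  i=7: a_7=5, p_7 = 5*193 + 120 = 1085, q_7 = 5*37 + 23 = 208.
q_7 = 208 > 59, so the last convergent with denominator <= 59 is p_6/q_6 = 193/37.
The closest fraction with denominator <= 59 is either p_6/q_6 or the intermediate fraction (k*p_6 + p_5)/(k*q_6 + q_5) with the largest k >= 1 whose denominator stays <= 59; these approach x as k grows, and every other convergent or intermediate fraction in range is farther away.
Largest k: floor((59 - q_5)/q_6) = floor((59 - 23)/37) = 0.
Since k = 0, no intermediate fraction beyond p_6/q_6 has denominator <= 59, so the convergent 193/37 is the closest (its error is |1085*37 - 193*208|/(208*37) = 1/7696).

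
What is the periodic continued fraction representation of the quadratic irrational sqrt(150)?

[12; (4, 24)]

Write x_i = (sqrt(150) + m_i)/d_i with (m_0, d_0) = (0, 1). a_0 = floor(sqrt(150)) = 12, since 12^2 = 144 <= 150 < 169 = 13^2.
Iterate m_{i+1} = d_i*a_i - m_i, d_{i+1} = (150 - m_{i+1}^2)/d_i, a_{i+1} = floor((a_0 + m_{i+1})/d_{i+1}):
  m_1 = 1*12 - 0 = 12, d_1 = (150 - 12^2)/1 = 6/1 = 6, a_1 = floor((12 + 12)/6) = 4.
  m_2 = 6*4 - 12 = 12, d_2 = (150 - 12^2)/6 = 6/6 = 1, a_2 = floor((12 + 12)/1) = 24.
  m_3 = 1*24 - 12 = 12, d_3 = (150 - 12^2)/1 = 6/1 = 6: (m_3, d_3) = (m_1, d_1) = (12, 6), so from here the quotients repeat a_1, a_2; the period length is 2.
Hence the expansion of sqrt(150) is a_0 = 12 followed by the repeating block 4, 24 (period 2).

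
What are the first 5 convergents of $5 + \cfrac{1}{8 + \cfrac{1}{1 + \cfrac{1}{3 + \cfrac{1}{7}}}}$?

5/1, 41/8, 46/9, 179/35, 1299/254

Using the convergent recurrence p_i = a_i*p_{i-1} + p_{i-2}, q_i = a_i*q_{i-1} + q_{i-2} with p_{-2}=0, p_{-1}=1, q_{-2}=1, q_{-1}=0:
  i=0: a_0=5, p_0 = 5*1 + 0 = 5, q_0 = 5*0 + 1 = 1.
  i=1: a_1=8, p_1 = 8*5 + 1 = 41, q_1 = 8*1 + 0 = 8.
  i=2: a_2=1, p_2 = 1*41 + 5 = 46, q_2 = 1*8 + 1 = 9.
  i=3: a_3=3, p_3 = 3*46 + 41 = 179, q_3 = 3*9 + 8 = 35.
  i=4: a_4=7, p_4 = 7*179 + 46 = 1299, q_4 = 7*35 + 9 = 254.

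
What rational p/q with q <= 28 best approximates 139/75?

Expand x = 139/75 as a continued fraction with the Euclidean algorithm:
  139 = 1*75 + 64, so a_0 = 1.
  75 = 1*64 + 11, so a_1 = 1.
  64 = 5*11 + 9, so a_2 = 5.
  11 = 1*9 + 2, so a_3 = 1.
  9 = 4*2 + 1, so a_4 = 4.
  2 = 2*1 + 0, so a_5 = 2.
so x = [1; 1, 5, 1, 4, 2].
Convergents (p_i = a_i*p_{i-1} + p_{i-2}, q_i = a_i*q_{i-1} + q_{i-2} with p_{-2}=0, p_{-1}=1, q_{-2}=1, q_{-1}=0), until the denominator exceeds 28:
  i=0: a_0=1, p_0 = 1*1 + 0 = 1, q_0 = 1*0 + 1 = 1.
  i=1: a_1=1, p_1 = 1*1 + 1 = 2, q_1 = 1*1 + 0 = 1.
  i=2: a_2=5, p_2 = 5*2 + 1 = 11, q_2 = 5*1 + 1 = 6.
  i=3: a_3=1, p_3 = 1*11 + 2 = 13, q_3 = 1*6 + 1 = 7.
  i=4: a_4=4, p_4 = 4*13 + 11 = 63, q_4 = 4*7 + 6 = 34.
q_4 = 34 > 28, so the last convergent with denominator <= 28 is p_3/q_3 = 13/7.
The closest fraction with denominator <= 28 is either p_3/q_3 or the intermediate fraction (k*p_3 + p_2)/(k*q_3 + q_2) with the largest k >= 1 whose denominator stays <= 28; these approach x as k grows, and every other convergent or intermediate fraction in range is farther away.
Largest k: floor((28 - q_2)/q_3) = floor((28 - 6)/7) = 3.
That gives (3*13 + 11)/(3*7 + 6) = 50/27.
Compare the errors: |x - 13/7| = |139*7 - 13*75|/(75*7) = 2/525, and |x - 50/27| = |139*27 - 50*75|/(75*27) = 3/2025.
Cross-multiplying, 3*525 = 1575 < 4050 = 2*2025, so 3/2025 is smaller: the intermediate fraction 50/27 is closer to x than 13/7.

50/27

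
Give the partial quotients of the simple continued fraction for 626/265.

[2; 2, 1, 3, 5, 1, 3]

Run the Euclidean algorithm on 626 and 265; the successive quotients are the partial quotients a_0, a_1, ... (each step inverts the fractional part left over by the previous one):
  626 = 2*265 + 96, so a_0 = 2.
  265 = 2*96 + 73, so a_1 = 2.
  96 = 1*73 + 23, so a_2 = 1.
  73 = 3*23 + 4, so a_3 = 3.
  23 = 5*4 + 3, so a_4 = 5.
  4 = 1*3 + 1, so a_5 = 1.
  3 = 3*1 + 0, so a_6 = 3.
The remainder reaches 0 after 7 divisions, so the expansion has 7 partial quotients, read off in order.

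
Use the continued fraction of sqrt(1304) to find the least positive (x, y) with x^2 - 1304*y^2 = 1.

First expand sqrt(1304) as a continued fraction. With x_i = (sqrt(1304) + m_i)/d_i and (m_0, d_0) = (0, 1): a_0 = floor(sqrt(1304)) = 36, since 36^2 = 1296 <= 1304 < 1369 = 37^2.
Iterate m_{i+1} = d_i*a_i - m_i, d_{i+1} = (1304 - m_{i+1}^2)/d_i, a_{i+1} = floor((a_0 + m_{i+1})/d_{i+1}):
  m_1 = 1*36 - 0 = 36, d_1 = (1304 - 36^2)/1 = 8/1 = 8, a_1 = floor((36 + 36)/8) = 9.
  m_2 = 8*9 - 36 = 36, d_2 = (1304 - 36^2)/8 = 8/8 = 1, a_2 = floor((36 + 36)/1) = 72.
  m_3 = 1*72 - 36 = 36, d_3 = (1304 - 36^2)/1 = 8/1 = 8: (m_3, d_3) = (m_1, d_1) = (36, 8), so from here the quotients repeat a_1, a_2; the period length is 2.
So sqrt(1304) = [36; (9, 72)] with period length k = 2.
k is even, so the fundamental solution of x^2 - 1304y^2 = 1 is (p_{k-1}, q_{k-1}) = (p_1, q_1); compute convergents through index 1.
Convergents (p_i = a_i*p_{i-1} + p_{i-2}, q_i = a_i*q_{i-1} + q_{i-2} with p_{-2}=0, p_{-1}=1, q_{-2}=1, q_{-1}=0):
  i=0: a_0=36, p_0 = 36*1 + 0 = 36, q_0 = 36*0 + 1 = 1.
  i=1: a_1=9, p_1 = 9*36 + 1 = 325, q_1 = 9*1 + 0 = 9.
Check: 325^2 - 1304*9^2 = 105625 - 105624 = 1, so (x, y) = (325, 9) solves the equation, and by the theorem it is the least positive solution.

(x, y) = (325, 9)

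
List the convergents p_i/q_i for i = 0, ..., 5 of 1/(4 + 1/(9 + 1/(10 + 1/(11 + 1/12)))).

Using the convergent recurrence p_i = a_i*p_{i-1} + p_{i-2}, q_i = a_i*q_{i-1} + q_{i-2} with p_{-2}=0, p_{-1}=1, q_{-2}=1, q_{-1}=0:
  i=0: a_0=0, p_0 = 0*1 + 0 = 0, q_0 = 0*0 + 1 = 1.
  i=1: a_1=4, p_1 = 4*0 + 1 = 1, q_1 = 4*1 + 0 = 4.
  i=2: a_2=9, p_2 = 9*1 + 0 = 9, q_2 = 9*4 + 1 = 37.
  i=3: a_3=10, p_3 = 10*9 + 1 = 91, q_3 = 10*37 + 4 = 374.
  i=4: a_4=11, p_4 = 11*91 + 9 = 1010, q_4 = 11*374 + 37 = 4151.
  i=5: a_5=12, p_5 = 12*1010 + 91 = 12211, q_5 = 12*4151 + 374 = 50186.

0/1, 1/4, 9/37, 91/374, 1010/4151, 12211/50186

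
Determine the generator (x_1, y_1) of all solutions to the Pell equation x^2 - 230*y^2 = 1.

(x, y) = (91, 6)

First expand sqrt(230) as a continued fraction. With x_i = (sqrt(230) + m_i)/d_i and (m_0, d_0) = (0, 1): a_0 = floor(sqrt(230)) = 15, since 15^2 = 225 <= 230 < 256 = 16^2.
Iterate m_{i+1} = d_i*a_i - m_i, d_{i+1} = (230 - m_{i+1}^2)/d_i, a_{i+1} = floor((a_0 + m_{i+1})/d_{i+1}):
  m_1 = 1*15 - 0 = 15, d_1 = (230 - 15^2)/1 = 5/1 = 5, a_1 = floor((15 + 15)/5) = 6.
  m_2 = 5*6 - 15 = 15, d_2 = (230 - 15^2)/5 = 5/5 = 1, a_2 = floor((15 + 15)/1) = 30.
  m_3 = 1*30 - 15 = 15, d_3 = (230 - 15^2)/1 = 5/1 = 5: (m_3, d_3) = (m_1, d_1) = (15, 5), so from here the quotients repeat a_1, a_2; the period length is 2.
So sqrt(230) = [15; (6, 30)] with period length k = 2.
k is even, so the fundamental solution of x^2 - 230y^2 = 1 is (p_{k-1}, q_{k-1}) = (p_1, q_1); compute convergents through index 1.
Convergents (p_i = a_i*p_{i-1} + p_{i-2}, q_i = a_i*q_{i-1} + q_{i-2} with p_{-2}=0, p_{-1}=1, q_{-2}=1, q_{-1}=0):
  i=0: a_0=15, p_0 = 15*1 + 0 = 15, q_0 = 15*0 + 1 = 1.
  i=1: a_1=6, p_1 = 6*15 + 1 = 91, q_1 = 6*1 + 0 = 6.
Check: 91^2 - 230*6^2 = 8281 - 8280 = 1, so (x, y) = (91, 6) solves the equation, and by the theorem it is the least positive solution.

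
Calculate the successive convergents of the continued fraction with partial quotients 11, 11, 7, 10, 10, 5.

Using the convergent recurrence p_i = a_i*p_{i-1} + p_{i-2}, q_i = a_i*q_{i-1} + q_{i-2} with p_{-2}=0, p_{-1}=1, q_{-2}=1, q_{-1}=0:
  i=0: a_0=11, p_0 = 11*1 + 0 = 11, q_0 = 11*0 + 1 = 1.
  i=1: a_1=11, p_1 = 11*11 + 1 = 122, q_1 = 11*1 + 0 = 11.
  i=2: a_2=7, p_2 = 7*122 + 11 = 865, q_2 = 7*11 + 1 = 78.
  i=3: a_3=10, p_3 = 10*865 + 122 = 8772, q_3 = 10*78 + 11 = 791.
  i=4: a_4=10, p_4 = 10*8772 + 865 = 88585, q_4 = 10*791 + 78 = 7988.
  i=5: a_5=5, p_5 = 5*88585 + 8772 = 451697, q_5 = 5*7988 + 791 = 40731.

11/1, 122/11, 865/78, 8772/791, 88585/7988, 451697/40731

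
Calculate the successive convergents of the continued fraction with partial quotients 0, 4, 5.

0/1, 1/4, 5/21

Using the convergent recurrence p_i = a_i*p_{i-1} + p_{i-2}, q_i = a_i*q_{i-1} + q_{i-2} with p_{-2}=0, p_{-1}=1, q_{-2}=1, q_{-1}=0:
  i=0: a_0=0, p_0 = 0*1 + 0 = 0, q_0 = 0*0 + 1 = 1.
  i=1: a_1=4, p_1 = 4*0 + 1 = 1, q_1 = 4*1 + 0 = 4.
  i=2: a_2=5, p_2 = 5*1 + 0 = 5, q_2 = 5*4 + 1 = 21.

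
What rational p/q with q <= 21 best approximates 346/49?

Expand x = 346/49 as a continued fraction with the Euclidean algorithm:
  346 = 7*49 + 3, so a_0 = 7.
  49 = 16*3 + 1, so a_1 = 16.
  3 = 3*1 + 0, so a_2 = 3.
so x = [7; 16, 3].
Convergents (p_i = a_i*p_{i-1} + p_{i-2}, q_i = a_i*q_{i-1} + q_{i-2} with p_{-2}=0, p_{-1}=1, q_{-2}=1, q_{-1}=0), until the denominator exceeds 21:
  i=0: a_0=7, p_0 = 7*1 + 0 = 7, q_0 = 7*0 + 1 = 1.
  i=1: a_1=16, p_1 = 16*7 + 1 = 113, q_1 = 16*1 + 0 = 16.
  i=2: a_2=3, p_2 = 3*113 + 7 = 346, q_2 = 3*16 + 1 = 49.
q_2 = 49 > 21, so the last convergent with denominator <= 21 is p_1/q_1 = 113/16.
The closest fraction with denominator <= 21 is either p_1/q_1 or the intermediate fraction (k*p_1 + p_0)/(k*q_1 + q_0) with the largest k >= 1 whose denominator stays <= 21; these approach x as k grows, and every other convergent or intermediate fraction in range is farther away.
Largest k: floor((21 - q_0)/q_1) = floor((21 - 1)/16) = 1.
That gives (1*113 + 7)/(1*16 + 1) = 120/17.
Compare the errors: |x - 113/16| = |346*16 - 113*49|/(49*16) = 1/784, and |x - 120/17| = |346*17 - 120*49|/(49*17) = 2/833.
Cross-multiplying, 1*833 = 833 < 1568 = 2*784, so 1/784 is smaller: the convergent 113/16 is closer to x than 120/17.

113/16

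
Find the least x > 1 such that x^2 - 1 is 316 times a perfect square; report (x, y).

(x, y) = (12799, 720)

First expand sqrt(316) as a continued fraction. With x_i = (sqrt(316) + m_i)/d_i and (m_0, d_0) = (0, 1): a_0 = floor(sqrt(316)) = 17, since 17^2 = 289 <= 316 < 324 = 18^2.
Iterate m_{i+1} = d_i*a_i - m_i, d_{i+1} = (316 - m_{i+1}^2)/d_i, a_{i+1} = floor((a_0 + m_{i+1})/d_{i+1}):
  m_1 = 1*17 - 0 = 17, d_1 = (316 - 17^2)/1 = 27/1 = 27, a_1 = floor((17 + 17)/27) = 1.
  m_2 = 27*1 - 17 = 10, d_2 = (316 - 10^2)/27 = 216/27 = 8, a_2 = floor((17 + 10)/8) = 3.
  m_3 = 8*3 - 10 = 14, d_3 = (316 - 14^2)/8 = 120/8 = 15, a_3 = floor((17 + 14)/15) = 2.
  m_4 = 15*2 - 14 = 16, d_4 = (316 - 16^2)/15 = 60/15 = 4, a_4 = floor((17 + 16)/4) = 8.
  m_5 = 4*8 - 16 = 16, d_5 = (316 - 16^2)/4 = 60/4 = 15, a_5 = floor((17 + 16)/15) = 2.
  m_6 = 15*2 - 16 = 14, d_6 = (316 - 14^2)/15 = 120/15 = 8, a_6 = floor((17 + 14)/8) = 3.
  m_7 = 8*3 - 14 = 10, d_7 = (316 - 10^2)/8 = 216/8 = 27, a_7 = floor((17 + 10)/27) = 1.
  m_8 = 27*1 - 10 = 17, d_8 = (316 - 17^2)/27 = 27/27 = 1, a_8 = floor((17 + 17)/1) = 34.
  m_9 = 1*34 - 17 = 17, d_9 = (316 - 17^2)/1 = 27/1 = 27: (m_9, d_9) = (m_1, d_1) = (17, 27), so from here the quotients repeat a_1, ..., a_8; the period length is 8.
So sqrt(316) = [17; (1, 3, 2, 8, 2, 3, 1, 34)] with period length k = 8.
k is even, so the fundamental solution of x^2 - 316y^2 = 1 is (p_{k-1}, q_{k-1}) = (p_7, q_7); compute convergents through index 7.
Convergents (p_i = a_i*p_{i-1} + p_{i-2}, q_i = a_i*q_{i-1} + q_{i-2} with p_{-2}=0, p_{-1}=1, q_{-2}=1, q_{-1}=0):
  i=0: a_0=17, p_0 = 17*1 + 0 = 17, q_0 = 17*0 + 1 = 1.
  i=1: a_1=1, p_1 = 1*17 + 1 = 18, q_1 = 1*1 + 0 = 1.
  i=2: a_2=3, p_2 = 3*18 + 17 = 71, q_2 = 3*1 + 1 = 4.
  i=3: a_3=2, p_3 = 2*71 + 18 = 160, q_3 = 2*4 + 1 = 9.
  i=4: a_4=8, p_4 = 8*160 + 71 = 1351, q_4 = 8*9 + 4 = 76.
  i=5: a_5=2, p_5 = 2*1351 + 160 = 2862, q_5 = 2*76 + 9 = 161.
  i=6: a_6=3, p_6 = 3*2862 + 1351 = 9937, q_6 = 3*161 + 76 = 559.
  i=7: a_7=1, p_7 = 1*9937 + 2862 = 12799, q_7 = 1*559 + 161 = 720.
Check: 12799^2 - 316*720^2 = 163814401 - 163814400 = 1, so (x, y) = (12799, 720) solves the equation, and by the theorem it is the least positive solution.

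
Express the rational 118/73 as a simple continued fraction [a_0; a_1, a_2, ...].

Run the Euclidean algorithm on 118 and 73; the successive quotients are the partial quotients a_0, a_1, ... (each step inverts the fractional part left over by the previous one):
  118 = 1*73 + 45, so a_0 = 1.
  73 = 1*45 + 28, so a_1 = 1.
  45 = 1*28 + 17, so a_2 = 1.
  28 = 1*17 + 11, so a_3 = 1.
  17 = 1*11 + 6, so a_4 = 1.
  11 = 1*6 + 5, so a_5 = 1.
  6 = 1*5 + 1, so a_6 = 1.
  5 = 5*1 + 0, so a_7 = 5.
The remainder reaches 0 after 8 divisions, so the expansion has 8 partial quotients, read off in order.

[1; 1, 1, 1, 1, 1, 1, 5]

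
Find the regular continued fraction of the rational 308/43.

[7; 6, 7]

Run the Euclidean algorithm on 308 and 43; the successive quotients are the partial quotients a_0, a_1, ... (each step inverts the fractional part left over by the previous one):
  308 = 7*43 + 7, so a_0 = 7.
  43 = 6*7 + 1, so a_1 = 6.
  7 = 7*1 + 0, so a_2 = 7.
The remainder reaches 0 after 3 divisions, so the expansion has 3 partial quotients, read off in order.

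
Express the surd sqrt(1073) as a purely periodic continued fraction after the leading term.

[32; (1, 3, 9, 9, 3, 1, 64)]

Write x_i = (sqrt(1073) + m_i)/d_i with (m_0, d_0) = (0, 1). a_0 = floor(sqrt(1073)) = 32, since 32^2 = 1024 <= 1073 < 1089 = 33^2.
Iterate m_{i+1} = d_i*a_i - m_i, d_{i+1} = (1073 - m_{i+1}^2)/d_i, a_{i+1} = floor((a_0 + m_{i+1})/d_{i+1}):
  m_1 = 1*32 - 0 = 32, d_1 = (1073 - 32^2)/1 = 49/1 = 49, a_1 = floor((32 + 32)/49) = 1.
  m_2 = 49*1 - 32 = 17, d_2 = (1073 - 17^2)/49 = 784/49 = 16, a_2 = floor((32 + 17)/16) = 3.
  m_3 = 16*3 - 17 = 31, d_3 = (1073 - 31^2)/16 = 112/16 = 7, a_3 = floor((32 + 31)/7) = 9.
  m_4 = 7*9 - 31 = 32, d_4 = (1073 - 32^2)/7 = 49/7 = 7, a_4 = floor((32 + 32)/7) = 9.
  m_5 = 7*9 - 32 = 31, d_5 = (1073 - 31^2)/7 = 112/7 = 16, a_5 = floor((32 + 31)/16) = 3.
  m_6 = 16*3 - 31 = 17, d_6 = (1073 - 17^2)/16 = 784/16 = 49, a_6 = floor((32 + 17)/49) = 1.
  m_7 = 49*1 - 17 = 32, d_7 = (1073 - 32^2)/49 = 49/49 = 1, a_7 = floor((32 + 32)/1) = 64.
  m_8 = 1*64 - 32 = 32, d_8 = (1073 - 32^2)/1 = 49/1 = 49: (m_8, d_8) = (m_1, d_1) = (32, 49), so from here the quotients repeat a_1, ..., a_7; the period length is 7.
Hence the expansion of sqrt(1073) is a_0 = 32 followed by the repeating block 1, 3, 9, 9, 3, 1, 64 (period 7).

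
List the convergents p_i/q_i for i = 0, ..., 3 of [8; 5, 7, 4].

Using the convergent recurrence p_i = a_i*p_{i-1} + p_{i-2}, q_i = a_i*q_{i-1} + q_{i-2} with p_{-2}=0, p_{-1}=1, q_{-2}=1, q_{-1}=0:
  i=0: a_0=8, p_0 = 8*1 + 0 = 8, q_0 = 8*0 + 1 = 1.
  i=1: a_1=5, p_1 = 5*8 + 1 = 41, q_1 = 5*1 + 0 = 5.
  i=2: a_2=7, p_2 = 7*41 + 8 = 295, q_2 = 7*5 + 1 = 36.
  i=3: a_3=4, p_3 = 4*295 + 41 = 1221, q_3 = 4*36 + 5 = 149.

8/1, 41/5, 295/36, 1221/149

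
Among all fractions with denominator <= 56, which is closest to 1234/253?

239/49

Expand x = 1234/253 as a continued fraction with the Euclidean algorithm:
  1234 = 4*253 + 222, so a_0 = 4.
  253 = 1*222 + 31, so a_1 = 1.
  222 = 7*31 + 5, so a_2 = 7.
  31 = 6*5 + 1, so a_3 = 6.
  5 = 5*1 + 0, so a_4 = 5.
so x = [4; 1, 7, 6, 5].
Convergents (p_i = a_i*p_{i-1} + p_{i-2}, q_i = a_i*q_{i-1} + q_{i-2} with p_{-2}=0, p_{-1}=1, q_{-2}=1, q_{-1}=0), until the denominator exceeds 56:
  i=0: a_0=4, p_0 = 4*1 + 0 = 4, q_0 = 4*0 + 1 = 1.
  i=1: a_1=1, p_1 = 1*4 + 1 = 5, q_1 = 1*1 + 0 = 1.
  i=2: a_2=7, p_2 = 7*5 + 4 = 39, q_2 = 7*1 + 1 = 8.
  i=3: a_3=6, p_3 = 6*39 + 5 = 239, q_3 = 6*8 + 1 = 49.
  i=4: a_4=5, p_4 = 5*239 + 39 = 1234, q_4 = 5*49 + 8 = 253.
q_4 = 253 > 56, so the last convergent with denominator <= 56 is p_3/q_3 = 239/49.
The closest fraction with denominator <= 56 is either p_3/q_3 or the intermediate fraction (k*p_3 + p_2)/(k*q_3 + q_2) with the largest k >= 1 whose denominator stays <= 56; these approach x as k grows, and every other convergent or intermediate fraction in range is farther away.
Largest k: floor((56 - q_2)/q_3) = floor((56 - 8)/49) = 0.
Since k = 0, no intermediate fraction beyond p_3/q_3 has denominator <= 56, so the convergent 239/49 is the closest (its error is |1234*49 - 239*253|/(253*49) = 1/12397).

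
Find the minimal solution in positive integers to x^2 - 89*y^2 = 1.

First expand sqrt(89) as a continued fraction. With x_i = (sqrt(89) + m_i)/d_i and (m_0, d_0) = (0, 1): a_0 = floor(sqrt(89)) = 9, since 9^2 = 81 <= 89 < 100 = 10^2.
Iterate m_{i+1} = d_i*a_i - m_i, d_{i+1} = (89 - m_{i+1}^2)/d_i, a_{i+1} = floor((a_0 + m_{i+1})/d_{i+1}):
  m_1 = 1*9 - 0 = 9, d_1 = (89 - 9^2)/1 = 8/1 = 8, a_1 = floor((9 + 9)/8) = 2.
  m_2 = 8*2 - 9 = 7, d_2 = (89 - 7^2)/8 = 40/8 = 5, a_2 = floor((9 + 7)/5) = 3.
  m_3 = 5*3 - 7 = 8, d_3 = (89 - 8^2)/5 = 25/5 = 5, a_3 = floor((9 + 8)/5) = 3.
  m_4 = 5*3 - 8 = 7, d_4 = (89 - 7^2)/5 = 40/5 = 8, a_4 = floor((9 + 7)/8) = 2.
  m_5 = 8*2 - 7 = 9, d_5 = (89 - 9^2)/8 = 8/8 = 1, a_5 = floor((9 + 9)/1) = 18.
  m_6 = 1*18 - 9 = 9, d_6 = (89 - 9^2)/1 = 8/1 = 8: (m_6, d_6) = (m_1, d_1) = (9, 8), so from here the quotients repeat a_1, ..., a_5; the period length is 5.
So sqrt(89) = [9; (2, 3, 3, 2, 18)] with period length k = 5.
k is odd, so (p_{k-1}, q_{k-1}) only solves x^2 - 89y^2 = -1 and the fundamental solution of x^2 - 89y^2 = 1 is (p_{2k-1}, q_{2k-1}) = (p_9, q_9); compute convergents through index 9, running through the period twice.
Convergents (p_i = a_i*p_{i-1} + p_{i-2}, q_i = a_i*q_{i-1} + q_{i-2} with p_{-2}=0, p_{-1}=1, q_{-2}=1, q_{-1}=0):
  i=0: a_0=9, p_0 = 9*1 + 0 = 9, q_0 = 9*0 + 1 = 1.
  i=1: a_1=2, p_1 = 2*9 + 1 = 19, q_1 = 2*1 + 0 = 2.
  i=2: a_2=3, p_2 = 3*19 + 9 = 66, q_2 = 3*2 + 1 = 7.
  i=3: a_3=3, p_3 = 3*66 + 19 = 217, q_3 = 3*7 + 2 = 23.
  i=4: a_4=2, p_4 = 2*217 + 66 = 500, q_4 = 2*23 + 7 = 53.
  i=5: a_5=18, p_5 = 18*500 + 217 = 9217, q_5 = 18*53 + 23 = 977.
  i=6: a_6=2, p_6 = 2*9217 + 500 = 18934, q_6 = 2*977 + 53 = 2007.
  i=7: a_7=3, p_7 = 3*18934 + 9217 = 66019, q_7 = 3*2007 + 977 = 6998.
  i=8: a_8=3, p_8 = 3*66019 + 18934 = 216991, q_8 = 3*6998 + 2007 = 23001.
  i=9: a_9=2, p_9 = 2*216991 + 66019 = 500001, q_9 = 2*23001 + 6998 = 53000.
Indeed p_4^2 - 89*q_4^2 = 250000 - 250001 = -1, not +1.
Check: 500001^2 - 89*53000^2 = 250001000001 - 250001000000 = 1, so (x, y) = (500001, 53000) solves the equation, and by the theorem it is the least positive solution.

(x, y) = (500001, 53000)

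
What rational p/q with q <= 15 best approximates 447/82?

60/11

Expand x = 447/82 as a continued fraction with the Euclidean algorithm:
  447 = 5*82 + 37, so a_0 = 5.
  82 = 2*37 + 8, so a_1 = 2.
  37 = 4*8 + 5, so a_2 = 4.
  8 = 1*5 + 3, so a_3 = 1.
  5 = 1*3 + 2, so a_4 = 1.
  3 = 1*2 + 1, so a_5 = 1.
  2 = 2*1 + 0, so a_6 = 2.
so x = [5; 2, 4, 1, 1, 1, 2].
Convergents (p_i = a_i*p_{i-1} + p_{i-2}, q_i = a_i*q_{i-1} + q_{i-2} with p_{-2}=0, p_{-1}=1, q_{-2}=1, q_{-1}=0), until the denominator exceeds 15:
  i=0: a_0=5, p_0 = 5*1 + 0 = 5, q_0 = 5*0 + 1 = 1.
  i=1: a_1=2, p_1 = 2*5 + 1 = 11, q_1 = 2*1 + 0 = 2.
  i=2: a_2=4, p_2 = 4*11 + 5 = 49, q_2 = 4*2 + 1 = 9.
  i=3: a_3=1, p_3 = 1*49 + 11 = 60, q_3 = 1*9 + 2 = 11.
  i=4: a_4=1, p_4 = 1*60 + 49 = 109, q_4 = 1*11 + 9 = 20.
q_4 = 20 > 15, so the last convergent with denominator <= 15 is p_3/q_3 = 60/11.
The closest fraction with denominator <= 15 is either p_3/q_3 or the intermediate fraction (k*p_3 + p_2)/(k*q_3 + q_2) with the largest k >= 1 whose denominator stays <= 15; these approach x as k grows, and every other convergent or intermediate fraction in range is farther away.
Largest k: floor((15 - q_2)/q_3) = floor((15 - 9)/11) = 0.
Since k = 0, no intermediate fraction beyond p_3/q_3 has denominator <= 15, so the convergent 60/11 is the closest (its error is |447*11 - 60*82|/(82*11) = 3/902).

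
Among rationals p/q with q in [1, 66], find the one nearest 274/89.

Expand x = 274/89 as a continued fraction with the Euclidean algorithm:
  274 = 3*89 + 7, so a_0 = 3.
  89 = 12*7 + 5, so a_1 = 12.
  7 = 1*5 + 2, so a_2 = 1.
  5 = 2*2 + 1, so a_3 = 2.
  2 = 2*1 + 0, so a_4 = 2.
so x = [3; 12, 1, 2, 2].
Convergents (p_i = a_i*p_{i-1} + p_{i-2}, q_i = a_i*q_{i-1} + q_{i-2} with p_{-2}=0, p_{-1}=1, q_{-2}=1, q_{-1}=0), until the denominator exceeds 66:
  i=0: a_0=3, p_0 = 3*1 + 0 = 3, q_0 = 3*0 + 1 = 1.
  i=1: a_1=12, p_1 = 12*3 + 1 = 37, q_1 = 12*1 + 0 = 12.
  i=2: a_2=1, p_2 = 1*37 + 3 = 40, q_2 = 1*12 + 1 = 13.
  i=3: a_3=2, p_3 = 2*40 + 37 = 117, q_3 = 2*13 + 12 = 38.
  i=4: a_4=2, p_4 = 2*117 + 40 = 274, q_4 = 2*38 + 13 = 89.
q_4 = 89 > 66, so the last convergent with denominator <= 66 is p_3/q_3 = 117/38.
The closest fraction with denominator <= 66 is either p_3/q_3 or the intermediate fraction (k*p_3 + p_2)/(k*q_3 + q_2) with the largest k >= 1 whose denominator stays <= 66; these approach x as k grows, and every other convergent or intermediate fraction in range is farther away.
Largest k: floor((66 - q_2)/q_3) = floor((66 - 13)/38) = 1.
That gives (1*117 + 40)/(1*38 + 13) = 157/51.
Compare the errors: |x - 117/38| = |274*38 - 117*89|/(89*38) = 1/3382, and |x - 157/51| = |274*51 - 157*89|/(89*51) = 1/4539.
Cross-multiplying, 1*3382 = 3382 < 4539 = 1*4539, so 1/4539 is smaller: the intermediate fraction 157/51 is closer to x than 117/38.

157/51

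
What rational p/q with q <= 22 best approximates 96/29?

Expand x = 96/29 as a continued fraction with the Euclidean algorithm:
  96 = 3*29 + 9, so a_0 = 3.
  29 = 3*9 + 2, so a_1 = 3.
  9 = 4*2 + 1, so a_2 = 4.
  2 = 2*1 + 0, so a_3 = 2.
so x = [3; 3, 4, 2].
Convergents (p_i = a_i*p_{i-1} + p_{i-2}, q_i = a_i*q_{i-1} + q_{i-2} with p_{-2}=0, p_{-1}=1, q_{-2}=1, q_{-1}=0), until the denominator exceeds 22:
  i=0: a_0=3, p_0 = 3*1 + 0 = 3, q_0 = 3*0 + 1 = 1.
  i=1: a_1=3, p_1 = 3*3 + 1 = 10, q_1 = 3*1 + 0 = 3.
  i=2: a_2=4, p_2 = 4*10 + 3 = 43, q_2 = 4*3 + 1 = 13.
  i=3: a_3=2, p_3 = 2*43 + 10 = 96, q_3 = 2*13 + 3 = 29.
q_3 = 29 > 22, so the last convergent with denominator <= 22 is p_2/q_2 = 43/13.
The closest fraction with denominator <= 22 is either p_2/q_2 or the intermediate fraction (k*p_2 + p_1)/(k*q_2 + q_1) with the largest k >= 1 whose denominator stays <= 22; these approach x as k grows, and every other convergent or intermediate fraction in range is farther away.
Largest k: floor((22 - q_1)/q_2) = floor((22 - 3)/13) = 1.
That gives (1*43 + 10)/(1*13 + 3) = 53/16.
Compare the errors: |x - 43/13| = |96*13 - 43*29|/(29*13) = 1/377, and |x - 53/16| = |96*16 - 53*29|/(29*16) = 1/464.
Cross-multiplying, 1*377 = 377 < 464 = 1*464, so 1/464 is smaller: the intermediate fraction 53/16 is closer to x than 43/13.

53/16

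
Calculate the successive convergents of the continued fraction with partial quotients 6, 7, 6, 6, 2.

6/1, 43/7, 264/43, 1627/265, 3518/573

Using the convergent recurrence p_i = a_i*p_{i-1} + p_{i-2}, q_i = a_i*q_{i-1} + q_{i-2} with p_{-2}=0, p_{-1}=1, q_{-2}=1, q_{-1}=0:
  i=0: a_0=6, p_0 = 6*1 + 0 = 6, q_0 = 6*0 + 1 = 1.
  i=1: a_1=7, p_1 = 7*6 + 1 = 43, q_1 = 7*1 + 0 = 7.
  i=2: a_2=6, p_2 = 6*43 + 6 = 264, q_2 = 6*7 + 1 = 43.
  i=3: a_3=6, p_3 = 6*264 + 43 = 1627, q_3 = 6*43 + 7 = 265.
  i=4: a_4=2, p_4 = 2*1627 + 264 = 3518, q_4 = 2*265 + 43 = 573.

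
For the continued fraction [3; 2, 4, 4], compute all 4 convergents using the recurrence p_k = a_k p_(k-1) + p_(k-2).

3/1, 7/2, 31/9, 131/38

Using the convergent recurrence p_i = a_i*p_{i-1} + p_{i-2}, q_i = a_i*q_{i-1} + q_{i-2} with p_{-2}=0, p_{-1}=1, q_{-2}=1, q_{-1}=0:
  i=0: a_0=3, p_0 = 3*1 + 0 = 3, q_0 = 3*0 + 1 = 1.
  i=1: a_1=2, p_1 = 2*3 + 1 = 7, q_1 = 2*1 + 0 = 2.
  i=2: a_2=4, p_2 = 4*7 + 3 = 31, q_2 = 4*2 + 1 = 9.
  i=3: a_3=4, p_3 = 4*31 + 7 = 131, q_3 = 4*9 + 2 = 38.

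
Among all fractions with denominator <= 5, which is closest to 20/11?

9/5

Expand x = 20/11 as a continued fraction with the Euclidean algorithm:
  20 = 1*11 + 9, so a_0 = 1.
  11 = 1*9 + 2, so a_1 = 1.
  9 = 4*2 + 1, so a_2 = 4.
  2 = 2*1 + 0, so a_3 = 2.
so x = [1; 1, 4, 2].
Convergents (p_i = a_i*p_{i-1} + p_{i-2}, q_i = a_i*q_{i-1} + q_{i-2} with p_{-2}=0, p_{-1}=1, q_{-2}=1, q_{-1}=0), until the denominator exceeds 5:
  i=0: a_0=1, p_0 = 1*1 + 0 = 1, q_0 = 1*0 + 1 = 1.
  i=1: a_1=1, p_1 = 1*1 + 1 = 2, q_1 = 1*1 + 0 = 1.
  i=2: a_2=4, p_2 = 4*2 + 1 = 9, q_2 = 4*1 + 1 = 5.
  i=3: a_3=2, p_3 = 2*9 + 2 = 20, q_3 = 2*5 + 1 = 11.
q_3 = 11 > 5, so the last convergent with denominator <= 5 is p_2/q_2 = 9/5.
The closest fraction with denominator <= 5 is either p_2/q_2 or the intermediate fraction (k*p_2 + p_1)/(k*q_2 + q_1) with the largest k >= 1 whose denominator stays <= 5; these approach x as k grows, and every other convergent or intermediate fraction in range is farther away.
Largest k: floor((5 - q_1)/q_2) = floor((5 - 1)/5) = 0.
Since k = 0, no intermediate fraction beyond p_2/q_2 has denominator <= 5, so the convergent 9/5 is the closest (its error is |20*5 - 9*11|/(11*5) = 1/55).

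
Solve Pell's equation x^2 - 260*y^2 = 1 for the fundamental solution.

First expand sqrt(260) as a continued fraction. With x_i = (sqrt(260) + m_i)/d_i and (m_0, d_0) = (0, 1): a_0 = floor(sqrt(260)) = 16, since 16^2 = 256 <= 260 < 289 = 17^2.
Iterate m_{i+1} = d_i*a_i - m_i, d_{i+1} = (260 - m_{i+1}^2)/d_i, a_{i+1} = floor((a_0 + m_{i+1})/d_{i+1}):
  m_1 = 1*16 - 0 = 16, d_1 = (260 - 16^2)/1 = 4/1 = 4, a_1 = floor((16 + 16)/4) = 8.
  m_2 = 4*8 - 16 = 16, d_2 = (260 - 16^2)/4 = 4/4 = 1, a_2 = floor((16 + 16)/1) = 32.
  m_3 = 1*32 - 16 = 16, d_3 = (260 - 16^2)/1 = 4/1 = 4: (m_3, d_3) = (m_1, d_1) = (16, 4), so from here the quotients repeat a_1, a_2; the period length is 2.
So sqrt(260) = [16; (8, 32)] with period length k = 2.
k is even, so the fundamental solution of x^2 - 260y^2 = 1 is (p_{k-1}, q_{k-1}) = (p_1, q_1); compute convergents through index 1.
Convergents (p_i = a_i*p_{i-1} + p_{i-2}, q_i = a_i*q_{i-1} + q_{i-2} with p_{-2}=0, p_{-1}=1, q_{-2}=1, q_{-1}=0):
  i=0: a_0=16, p_0 = 16*1 + 0 = 16, q_0 = 16*0 + 1 = 1.
  i=1: a_1=8, p_1 = 8*16 + 1 = 129, q_1 = 8*1 + 0 = 8.
Check: 129^2 - 260*8^2 = 16641 - 16640 = 1, so (x, y) = (129, 8) solves the equation, and by the theorem it is the least positive solution.

(x, y) = (129, 8)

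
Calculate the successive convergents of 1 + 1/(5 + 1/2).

1/1, 6/5, 13/11

Using the convergent recurrence p_i = a_i*p_{i-1} + p_{i-2}, q_i = a_i*q_{i-1} + q_{i-2} with p_{-2}=0, p_{-1}=1, q_{-2}=1, q_{-1}=0:
  i=0: a_0=1, p_0 = 1*1 + 0 = 1, q_0 = 1*0 + 1 = 1.
  i=1: a_1=5, p_1 = 5*1 + 1 = 6, q_1 = 5*1 + 0 = 5.
  i=2: a_2=2, p_2 = 2*6 + 1 = 13, q_2 = 2*5 + 1 = 11.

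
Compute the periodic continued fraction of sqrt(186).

[13; (1, 1, 1, 3, 4, 3, 1, 1, 1, 26)]

Write x_i = (sqrt(186) + m_i)/d_i with (m_0, d_0) = (0, 1). a_0 = floor(sqrt(186)) = 13, since 13^2 = 169 <= 186 < 196 = 14^2.
Iterate m_{i+1} = d_i*a_i - m_i, d_{i+1} = (186 - m_{i+1}^2)/d_i, a_{i+1} = floor((a_0 + m_{i+1})/d_{i+1}):
  m_1 = 1*13 - 0 = 13, d_1 = (186 - 13^2)/1 = 17/1 = 17, a_1 = floor((13 + 13)/17) = 1.
  m_2 = 17*1 - 13 = 4, d_2 = (186 - 4^2)/17 = 170/17 = 10, a_2 = floor((13 + 4)/10) = 1.
  m_3 = 10*1 - 4 = 6, d_3 = (186 - 6^2)/10 = 150/10 = 15, a_3 = floor((13 + 6)/15) = 1.
  m_4 = 15*1 - 6 = 9, d_4 = (186 - 9^2)/15 = 105/15 = 7, a_4 = floor((13 + 9)/7) = 3.
  m_5 = 7*3 - 9 = 12, d_5 = (186 - 12^2)/7 = 42/7 = 6, a_5 = floor((13 + 12)/6) = 4.
  m_6 = 6*4 - 12 = 12, d_6 = (186 - 12^2)/6 = 42/6 = 7, a_6 = floor((13 + 12)/7) = 3.
  m_7 = 7*3 - 12 = 9, d_7 = (186 - 9^2)/7 = 105/7 = 15, a_7 = floor((13 + 9)/15) = 1.
  m_8 = 15*1 - 9 = 6, d_8 = (186 - 6^2)/15 = 150/15 = 10, a_8 = floor((13 + 6)/10) = 1.
  m_9 = 10*1 - 6 = 4, d_9 = (186 - 4^2)/10 = 170/10 = 17, a_9 = floor((13 + 4)/17) = 1.
  m_10 = 17*1 - 4 = 13, d_10 = (186 - 13^2)/17 = 17/17 = 1, a_10 = floor((13 + 13)/1) = 26.
  m_11 = 1*26 - 13 = 13, d_11 = (186 - 13^2)/1 = 17/1 = 17: (m_11, d_11) = (m_1, d_1) = (13, 17), so from here the quotients repeat a_1, ..., a_10; the period length is 10.
Hence the expansion of sqrt(186) is a_0 = 13 followed by the repeating block 1, 1, 1, 3, 4, 3, 1, 1, 1, 26 (period 10).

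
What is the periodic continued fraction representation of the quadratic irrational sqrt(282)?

Write x_i = (sqrt(282) + m_i)/d_i with (m_0, d_0) = (0, 1). a_0 = floor(sqrt(282)) = 16, since 16^2 = 256 <= 282 < 289 = 17^2.
Iterate m_{i+1} = d_i*a_i - m_i, d_{i+1} = (282 - m_{i+1}^2)/d_i, a_{i+1} = floor((a_0 + m_{i+1})/d_{i+1}):
  m_1 = 1*16 - 0 = 16, d_1 = (282 - 16^2)/1 = 26/1 = 26, a_1 = floor((16 + 16)/26) = 1.
  m_2 = 26*1 - 16 = 10, d_2 = (282 - 10^2)/26 = 182/26 = 7, a_2 = floor((16 + 10)/7) = 3.
  m_3 = 7*3 - 10 = 11, d_3 = (282 - 11^2)/7 = 161/7 = 23, a_3 = floor((16 + 11)/23) = 1.
  m_4 = 23*1 - 11 = 12, d_4 = (282 - 12^2)/23 = 138/23 = 6, a_4 = floor((16 + 12)/6) = 4.
  m_5 = 6*4 - 12 = 12, d_5 = (282 - 12^2)/6 = 138/6 = 23, a_5 = floor((16 + 12)/23) = 1.
  m_6 = 23*1 - 12 = 11, d_6 = (282 - 11^2)/23 = 161/23 = 7, a_6 = floor((16 + 11)/7) = 3.
  m_7 = 7*3 - 11 = 10, d_7 = (282 - 10^2)/7 = 182/7 = 26, a_7 = floor((16 + 10)/26) = 1.
  m_8 = 26*1 - 10 = 16, d_8 = (282 - 16^2)/26 = 26/26 = 1, a_8 = floor((16 + 16)/1) = 32.
  m_9 = 1*32 - 16 = 16, d_9 = (282 - 16^2)/1 = 26/1 = 26: (m_9, d_9) = (m_1, d_1) = (16, 26), so from here the quotients repeat a_1, ..., a_8; the period length is 8.
Hence the expansion of sqrt(282) is a_0 = 16 followed by the repeating block 1, 3, 1, 4, 1, 3, 1, 32 (period 8).

[16; (1, 3, 1, 4, 1, 3, 1, 32)]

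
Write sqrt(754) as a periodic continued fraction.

Write x_i = (sqrt(754) + m_i)/d_i with (m_0, d_0) = (0, 1). a_0 = floor(sqrt(754)) = 27, since 27^2 = 729 <= 754 < 784 = 28^2.
Iterate m_{i+1} = d_i*a_i - m_i, d_{i+1} = (754 - m_{i+1}^2)/d_i, a_{i+1} = floor((a_0 + m_{i+1})/d_{i+1}):
  m_1 = 1*27 - 0 = 27, d_1 = (754 - 27^2)/1 = 25/1 = 25, a_1 = floor((27 + 27)/25) = 2.
  m_2 = 25*2 - 27 = 23, d_2 = (754 - 23^2)/25 = 225/25 = 9, a_2 = floor((27 + 23)/9) = 5.
  m_3 = 9*5 - 23 = 22, d_3 = (754 - 22^2)/9 = 270/9 = 30, a_3 = floor((27 + 22)/30) = 1.
  m_4 = 30*1 - 22 = 8, d_4 = (754 - 8^2)/30 = 690/30 = 23, a_4 = floor((27 + 8)/23) = 1.
  m_5 = 23*1 - 8 = 15, d_5 = (754 - 15^2)/23 = 529/23 = 23, a_5 = floor((27 + 15)/23) = 1.
  m_6 = 23*1 - 15 = 8, d_6 = (754 - 8^2)/23 = 690/23 = 30, a_6 = floor((27 + 8)/30) = 1.
  m_7 = 30*1 - 8 = 22, d_7 = (754 - 22^2)/30 = 270/30 = 9, a_7 = floor((27 + 22)/9) = 5.
  m_8 = 9*5 - 22 = 23, d_8 = (754 - 23^2)/9 = 225/9 = 25, a_8 = floor((27 + 23)/25) = 2.
  m_9 = 25*2 - 23 = 27, d_9 = (754 - 27^2)/25 = 25/25 = 1, a_9 = floor((27 + 27)/1) = 54.
  m_10 = 1*54 - 27 = 27, d_10 = (754 - 27^2)/1 = 25/1 = 25: (m_10, d_10) = (m_1, d_1) = (27, 25), so from here the quotients repeat a_1, ..., a_9; the period length is 9.
Hence the expansion of sqrt(754) is a_0 = 27 followed by the repeating block 2, 5, 1, 1, 1, 1, 5, 2, 54 (period 9).

[27; (2, 5, 1, 1, 1, 1, 5, 2, 54)]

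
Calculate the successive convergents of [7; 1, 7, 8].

Using the convergent recurrence p_i = a_i*p_{i-1} + p_{i-2}, q_i = a_i*q_{i-1} + q_{i-2} with p_{-2}=0, p_{-1}=1, q_{-2}=1, q_{-1}=0:
  i=0: a_0=7, p_0 = 7*1 + 0 = 7, q_0 = 7*0 + 1 = 1.
  i=1: a_1=1, p_1 = 1*7 + 1 = 8, q_1 = 1*1 + 0 = 1.
  i=2: a_2=7, p_2 = 7*8 + 7 = 63, q_2 = 7*1 + 1 = 8.
  i=3: a_3=8, p_3 = 8*63 + 8 = 512, q_3 = 8*8 + 1 = 65.

7/1, 8/1, 63/8, 512/65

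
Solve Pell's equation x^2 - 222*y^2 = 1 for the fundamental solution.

(x, y) = (149, 10)

First expand sqrt(222) as a continued fraction. With x_i = (sqrt(222) + m_i)/d_i and (m_0, d_0) = (0, 1): a_0 = floor(sqrt(222)) = 14, since 14^2 = 196 <= 222 < 225 = 15^2.
Iterate m_{i+1} = d_i*a_i - m_i, d_{i+1} = (222 - m_{i+1}^2)/d_i, a_{i+1} = floor((a_0 + m_{i+1})/d_{i+1}):
  m_1 = 1*14 - 0 = 14, d_1 = (222 - 14^2)/1 = 26/1 = 26, a_1 = floor((14 + 14)/26) = 1.
  m_2 = 26*1 - 14 = 12, d_2 = (222 - 12^2)/26 = 78/26 = 3, a_2 = floor((14 + 12)/3) = 8.
  m_3 = 3*8 - 12 = 12, d_3 = (222 - 12^2)/3 = 78/3 = 26, a_3 = floor((14 + 12)/26) = 1.
  m_4 = 26*1 - 12 = 14, d_4 = (222 - 14^2)/26 = 26/26 = 1, a_4 = floor((14 + 14)/1) = 28.
  m_5 = 1*28 - 14 = 14, d_5 = (222 - 14^2)/1 = 26/1 = 26: (m_5, d_5) = (m_1, d_1) = (14, 26), so from here the quotients repeat a_1, ..., a_4; the period length is 4.
So sqrt(222) = [14; (1, 8, 1, 28)] with period length k = 4.
k is even, so the fundamental solution of x^2 - 222y^2 = 1 is (p_{k-1}, q_{k-1}) = (p_3, q_3); compute convergents through index 3.
Convergents (p_i = a_i*p_{i-1} + p_{i-2}, q_i = a_i*q_{i-1} + q_{i-2} with p_{-2}=0, p_{-1}=1, q_{-2}=1, q_{-1}=0):
  i=0: a_0=14, p_0 = 14*1 + 0 = 14, q_0 = 14*0 + 1 = 1.
  i=1: a_1=1, p_1 = 1*14 + 1 = 15, q_1 = 1*1 + 0 = 1.
  i=2: a_2=8, p_2 = 8*15 + 14 = 134, q_2 = 8*1 + 1 = 9.
  i=3: a_3=1, p_3 = 1*134 + 15 = 149, q_3 = 1*9 + 1 = 10.
Check: 149^2 - 222*10^2 = 22201 - 22200 = 1, so (x, y) = (149, 10) solves the equation, and by the theorem it is the least positive solution.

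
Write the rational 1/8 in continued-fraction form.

Run the Euclidean algorithm on 1 and 8; the successive quotients are the partial quotients a_0, a_1, ... (each step inverts the fractional part left over by the previous one):
  1 = 0*8 + 1, so a_0 = 0.
  8 = 8*1 + 0, so a_1 = 8.
The remainder reaches 0 after 2 divisions, so the expansion has 2 partial quotients, read off in order.

[0; 8]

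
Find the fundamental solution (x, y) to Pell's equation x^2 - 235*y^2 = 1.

(x, y) = (46, 3)

First expand sqrt(235) as a continued fraction. With x_i = (sqrt(235) + m_i)/d_i and (m_0, d_0) = (0, 1): a_0 = floor(sqrt(235)) = 15, since 15^2 = 225 <= 235 < 256 = 16^2.
Iterate m_{i+1} = d_i*a_i - m_i, d_{i+1} = (235 - m_{i+1}^2)/d_i, a_{i+1} = floor((a_0 + m_{i+1})/d_{i+1}):
  m_1 = 1*15 - 0 = 15, d_1 = (235 - 15^2)/1 = 10/1 = 10, a_1 = floor((15 + 15)/10) = 3.
  m_2 = 10*3 - 15 = 15, d_2 = (235 - 15^2)/10 = 10/10 = 1, a_2 = floor((15 + 15)/1) = 30.
  m_3 = 1*30 - 15 = 15, d_3 = (235 - 15^2)/1 = 10/1 = 10: (m_3, d_3) = (m_1, d_1) = (15, 10), so from here the quotients repeat a_1, a_2; the period length is 2.
So sqrt(235) = [15; (3, 30)] with period length k = 2.
k is even, so the fundamental solution of x^2 - 235y^2 = 1 is (p_{k-1}, q_{k-1}) = (p_1, q_1); compute convergents through index 1.
Convergents (p_i = a_i*p_{i-1} + p_{i-2}, q_i = a_i*q_{i-1} + q_{i-2} with p_{-2}=0, p_{-1}=1, q_{-2}=1, q_{-1}=0):
  i=0: a_0=15, p_0 = 15*1 + 0 = 15, q_0 = 15*0 + 1 = 1.
  i=1: a_1=3, p_1 = 3*15 + 1 = 46, q_1 = 3*1 + 0 = 3.
Check: 46^2 - 235*3^2 = 2116 - 2115 = 1, so (x, y) = (46, 3) solves the equation, and by the theorem it is the least positive solution.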